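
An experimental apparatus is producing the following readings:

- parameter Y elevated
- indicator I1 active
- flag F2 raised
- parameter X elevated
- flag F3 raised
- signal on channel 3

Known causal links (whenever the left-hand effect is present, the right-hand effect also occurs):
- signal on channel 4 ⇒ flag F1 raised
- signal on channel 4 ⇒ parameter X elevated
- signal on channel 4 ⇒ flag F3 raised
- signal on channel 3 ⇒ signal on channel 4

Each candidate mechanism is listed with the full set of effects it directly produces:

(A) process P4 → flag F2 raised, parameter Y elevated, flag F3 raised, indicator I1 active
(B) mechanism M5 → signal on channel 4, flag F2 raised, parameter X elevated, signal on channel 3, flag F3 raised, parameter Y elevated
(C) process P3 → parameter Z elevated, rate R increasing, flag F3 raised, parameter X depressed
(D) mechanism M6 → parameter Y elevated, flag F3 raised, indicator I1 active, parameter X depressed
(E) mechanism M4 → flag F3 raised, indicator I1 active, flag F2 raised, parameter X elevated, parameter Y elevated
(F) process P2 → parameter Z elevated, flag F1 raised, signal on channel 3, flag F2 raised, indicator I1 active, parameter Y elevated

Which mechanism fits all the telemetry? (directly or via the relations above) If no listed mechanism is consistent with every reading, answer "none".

For each candidate, compare predicted effects to what was observed:
(A) process P4 — parameter Y elevated match; indicator I1 active match; flag F2 raised match; parameter X elevated miss; flag F3 raised match; signal on channel 3 miss
(B) mechanism M5 — does not account for indicator I1 active
(C) process P3 — parameter Y elevated miss; indicator I1 active miss; flag F2 raised miss; parameter X elevated miss; flag F3 raised match; signal on channel 3 miss
(D) mechanism M6 — parameter Y elevated match; indicator I1 active match; flag F2 raised miss; parameter X elevated miss; flag F3 raised match; signal on channel 3 miss
(E) mechanism M4 — parameter Y elevated match; indicator I1 active match; flag F2 raised match; parameter X elevated match; flag F3 raised match; signal on channel 3 miss
(F) process P2 — parameter Y elevated match; indicator I1 active match; flag F2 raised match; parameter X elevated match (by signal on channel 3 → signal on channel 4 → parameter X elevated); flag F3 raised match (by signal on channel 3 → signal on channel 4 → flag F3 raised); signal on channel 3 match
(F) is the only candidate with no mismatches.

F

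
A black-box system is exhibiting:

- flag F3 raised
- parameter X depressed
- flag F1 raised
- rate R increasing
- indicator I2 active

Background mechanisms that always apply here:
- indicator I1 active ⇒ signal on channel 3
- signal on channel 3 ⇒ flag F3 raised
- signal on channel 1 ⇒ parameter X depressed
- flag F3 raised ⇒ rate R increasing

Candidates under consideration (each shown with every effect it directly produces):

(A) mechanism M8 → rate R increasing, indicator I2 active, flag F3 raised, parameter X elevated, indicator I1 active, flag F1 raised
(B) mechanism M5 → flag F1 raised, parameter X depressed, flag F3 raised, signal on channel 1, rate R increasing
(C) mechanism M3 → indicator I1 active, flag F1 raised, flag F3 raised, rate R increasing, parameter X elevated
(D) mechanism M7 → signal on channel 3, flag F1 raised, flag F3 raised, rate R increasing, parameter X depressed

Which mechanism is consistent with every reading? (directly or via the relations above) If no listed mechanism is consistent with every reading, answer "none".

none

For each candidate, compare predicted effects to what was observed:
(A) mechanism M8 — fails on parameter X depressed (predicts parameter X elevated, not parameter X depressed)
(B) mechanism M5 — flag F3 raised match; parameter X depressed match; flag F1 raised match; rate R increasing match; indicator I2 active miss
(C) mechanism M3 — flag F3 raised match; parameter X depressed miss; flag F1 raised match; rate R increasing match; indicator I2 active miss
(D) mechanism M7 — flag F3 raised match; parameter X depressed match; flag F1 raised match; rate R increasing match; indicator I2 active miss
None of the listed candidates fits everything.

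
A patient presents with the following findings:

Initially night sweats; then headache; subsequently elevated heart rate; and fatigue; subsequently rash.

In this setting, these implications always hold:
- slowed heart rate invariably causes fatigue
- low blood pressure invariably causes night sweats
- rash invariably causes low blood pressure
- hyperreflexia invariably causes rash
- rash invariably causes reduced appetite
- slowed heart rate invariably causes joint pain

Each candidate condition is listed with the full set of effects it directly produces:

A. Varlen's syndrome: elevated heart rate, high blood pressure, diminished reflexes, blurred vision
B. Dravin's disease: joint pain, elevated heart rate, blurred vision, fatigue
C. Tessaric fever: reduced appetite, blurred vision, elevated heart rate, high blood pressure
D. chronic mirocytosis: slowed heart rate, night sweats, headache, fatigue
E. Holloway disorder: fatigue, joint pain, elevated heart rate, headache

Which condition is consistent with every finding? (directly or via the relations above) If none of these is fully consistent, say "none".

Per-candidate check:
(A) Varlen's syndrome — does not account for night sweats, headache, fatigue, rash
(B) Dravin's disease — does not account for night sweats, headache, rash
(C) Tessaric fever — night sweats ✗; headache ✗; elevated heart rate ✓; fatigue ✗; rash ✗
(D) chronic mirocytosis — fails on elevated heart rate, rash (predicts slowed heart rate, not elevated heart rate)
(E) Holloway disorder — night sweats ✗; headache ✓; elevated heart rate ✓; fatigue ✓; rash ✗
Every candidate fails on at least one observation.

none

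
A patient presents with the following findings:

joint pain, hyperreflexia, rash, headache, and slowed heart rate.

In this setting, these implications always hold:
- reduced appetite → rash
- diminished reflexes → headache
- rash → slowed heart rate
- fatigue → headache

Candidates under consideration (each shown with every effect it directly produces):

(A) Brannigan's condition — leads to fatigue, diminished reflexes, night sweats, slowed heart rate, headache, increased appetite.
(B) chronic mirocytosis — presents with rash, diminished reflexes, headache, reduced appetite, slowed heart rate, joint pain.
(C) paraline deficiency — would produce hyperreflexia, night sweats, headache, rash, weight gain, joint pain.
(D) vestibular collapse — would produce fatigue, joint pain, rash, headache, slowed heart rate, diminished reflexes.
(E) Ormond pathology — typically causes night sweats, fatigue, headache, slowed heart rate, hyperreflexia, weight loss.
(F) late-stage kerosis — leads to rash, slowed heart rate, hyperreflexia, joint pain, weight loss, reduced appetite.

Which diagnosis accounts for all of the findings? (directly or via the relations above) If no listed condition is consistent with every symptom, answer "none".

C

Testing each hypothesis:
(A) Brannigan's condition — joint pain ✗; hyperreflexia ✗; rash ✗; headache ✓; slowed heart rate ✓
(B) chronic mirocytosis — joint pain ✓; hyperreflexia ✗; rash ✓; headache ✓; slowed heart rate ✓
(C) paraline deficiency — accounts for every observation (slowed heart rate via rash → slowed heart rate)
(D) vestibular collapse — fails on hyperreflexia (predicts diminished reflexes, not hyperreflexia)
(E) Ormond pathology — does not account for joint pain, rash
(F) late-stage kerosis — does not account for headache
(C) alone accounts for all the evidence.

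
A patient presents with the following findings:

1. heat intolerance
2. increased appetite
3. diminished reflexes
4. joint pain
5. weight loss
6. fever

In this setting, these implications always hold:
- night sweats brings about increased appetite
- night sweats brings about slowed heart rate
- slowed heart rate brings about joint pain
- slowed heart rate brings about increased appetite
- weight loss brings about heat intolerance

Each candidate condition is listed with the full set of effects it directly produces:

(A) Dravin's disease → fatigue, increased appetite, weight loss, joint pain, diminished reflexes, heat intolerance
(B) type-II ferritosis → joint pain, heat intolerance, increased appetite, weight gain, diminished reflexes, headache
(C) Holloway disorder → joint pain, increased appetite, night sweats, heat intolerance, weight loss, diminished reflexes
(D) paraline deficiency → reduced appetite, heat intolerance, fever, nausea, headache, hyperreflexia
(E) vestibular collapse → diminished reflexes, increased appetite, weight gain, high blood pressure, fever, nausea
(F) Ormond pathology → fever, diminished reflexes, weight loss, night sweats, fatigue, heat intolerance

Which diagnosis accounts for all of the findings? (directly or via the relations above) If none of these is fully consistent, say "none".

F

Per-candidate check:
(A) Dravin's disease — does not account for fever
(B) type-II ferritosis — heat intolerance ✓; increased appetite ✓; diminished reflexes ✓; joint pain ✓; weight loss ✗; fever ✗
(C) Holloway disorder — heat intolerance ✓; increased appetite ✓; diminished reflexes ✓; joint pain ✓; weight loss ✓; fever ✗
(D) paraline deficiency — heat intolerance ✓; increased appetite ✗; diminished reflexes ✗; joint pain ✗; weight loss ✗; fever ✓
(E) vestibular collapse — heat intolerance ✗; increased appetite ✓; diminished reflexes ✓; joint pain ✗; weight loss ✗; fever ✓
(F) Ormond pathology — heat intolerance ✓; increased appetite ✓ (through night sweats → increased appetite); diminished reflexes ✓; joint pain ✓ (through night sweats → slowed heart rate → joint pain); weight loss ✓; fever ✓
Only (F) is consistent with every observation.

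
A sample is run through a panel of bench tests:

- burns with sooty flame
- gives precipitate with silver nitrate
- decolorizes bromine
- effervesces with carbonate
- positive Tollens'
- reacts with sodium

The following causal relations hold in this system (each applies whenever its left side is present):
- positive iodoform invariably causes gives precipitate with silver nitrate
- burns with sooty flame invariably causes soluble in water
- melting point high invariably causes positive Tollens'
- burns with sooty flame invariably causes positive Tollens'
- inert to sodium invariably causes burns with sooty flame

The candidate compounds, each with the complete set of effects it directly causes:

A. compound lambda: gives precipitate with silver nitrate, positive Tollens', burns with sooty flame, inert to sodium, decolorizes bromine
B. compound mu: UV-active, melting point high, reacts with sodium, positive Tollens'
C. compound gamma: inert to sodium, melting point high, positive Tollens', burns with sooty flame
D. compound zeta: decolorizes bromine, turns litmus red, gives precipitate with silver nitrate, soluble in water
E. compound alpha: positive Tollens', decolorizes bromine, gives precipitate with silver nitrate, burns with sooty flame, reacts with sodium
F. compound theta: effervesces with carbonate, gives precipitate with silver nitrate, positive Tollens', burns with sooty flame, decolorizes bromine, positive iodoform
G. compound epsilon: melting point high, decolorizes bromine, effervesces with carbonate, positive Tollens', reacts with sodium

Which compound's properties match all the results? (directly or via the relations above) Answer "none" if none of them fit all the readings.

none

Checking each candidate against the observations:
(A) compound lambda — burns with sooty flame yes; gives precipitate with silver nitrate yes; decolorizes bromine yes; effervesces with carbonate NO; positive Tollens' yes; reacts with sodium NO
(B) compound mu — burns with sooty flame NO; gives precipitate with silver nitrate NO; decolorizes bromine NO; effervesces with carbonate NO; positive Tollens' yes; reacts with sodium yes
(C) compound gamma — burns with sooty flame yes; gives precipitate with silver nitrate NO; decolorizes bromine NO; effervesces with carbonate NO; positive Tollens' yes; reacts with sodium NO
(D) compound zeta — burns with sooty flame NO; gives precipitate with silver nitrate yes; decolorizes bromine yes; effervesces with carbonate NO; positive Tollens' NO; reacts with sodium NO
(E) compound alpha — burns with sooty flame yes; gives precipitate with silver nitrate yes; decolorizes bromine yes; effervesces with carbonate NO; positive Tollens' yes; reacts with sodium yes
(F) compound theta — burns with sooty flame yes; gives precipitate with silver nitrate yes; decolorizes bromine yes; effervesces with carbonate yes; positive Tollens' yes; reacts with sodium NO
(G) compound epsilon — burns with sooty flame NO; gives precipitate with silver nitrate NO; decolorizes bromine yes; effervesces with carbonate yes; positive Tollens' yes; reacts with sodium yes
None of the listed candidates fits everything.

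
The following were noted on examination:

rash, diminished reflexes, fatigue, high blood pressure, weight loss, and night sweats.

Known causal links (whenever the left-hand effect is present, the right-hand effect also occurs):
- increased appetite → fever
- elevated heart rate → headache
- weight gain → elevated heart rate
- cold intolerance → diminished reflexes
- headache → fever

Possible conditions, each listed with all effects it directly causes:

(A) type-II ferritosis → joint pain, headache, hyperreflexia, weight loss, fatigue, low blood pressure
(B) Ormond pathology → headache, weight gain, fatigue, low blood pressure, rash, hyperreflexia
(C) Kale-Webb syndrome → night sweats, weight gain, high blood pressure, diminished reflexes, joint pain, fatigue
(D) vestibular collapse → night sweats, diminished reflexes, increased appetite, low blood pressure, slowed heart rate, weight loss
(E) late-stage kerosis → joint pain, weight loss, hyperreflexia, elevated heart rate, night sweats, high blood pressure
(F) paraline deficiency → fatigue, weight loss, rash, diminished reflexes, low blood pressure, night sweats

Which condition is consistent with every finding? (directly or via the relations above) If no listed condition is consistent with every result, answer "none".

For each candidate, compare predicted effects to what was observed:
(A) type-II ferritosis — fails on rash, diminished reflexes, high blood pressure, night sweats (predicts hyperreflexia, not diminished reflexes; predicts low blood pressure, not high blood pressure)
(B) Ormond pathology — rash +; diminished reflexes -; fatigue +; high blood pressure -; weight loss -; night sweats -
(C) Kale-Webb syndrome — fails on rash, weight loss (predicts weight gain, not weight loss)
(D) vestibular collapse — rash -; diminished reflexes +; fatigue -; high blood pressure -; weight loss +; night sweats +
(E) late-stage kerosis — rash -; diminished reflexes -; fatigue -; high blood pressure +; weight loss +; night sweats +
(F) paraline deficiency — rash +; diminished reflexes +; fatigue +; high blood pressure -; weight loss +; night sweats +
No candidate is consistent with all observations.

none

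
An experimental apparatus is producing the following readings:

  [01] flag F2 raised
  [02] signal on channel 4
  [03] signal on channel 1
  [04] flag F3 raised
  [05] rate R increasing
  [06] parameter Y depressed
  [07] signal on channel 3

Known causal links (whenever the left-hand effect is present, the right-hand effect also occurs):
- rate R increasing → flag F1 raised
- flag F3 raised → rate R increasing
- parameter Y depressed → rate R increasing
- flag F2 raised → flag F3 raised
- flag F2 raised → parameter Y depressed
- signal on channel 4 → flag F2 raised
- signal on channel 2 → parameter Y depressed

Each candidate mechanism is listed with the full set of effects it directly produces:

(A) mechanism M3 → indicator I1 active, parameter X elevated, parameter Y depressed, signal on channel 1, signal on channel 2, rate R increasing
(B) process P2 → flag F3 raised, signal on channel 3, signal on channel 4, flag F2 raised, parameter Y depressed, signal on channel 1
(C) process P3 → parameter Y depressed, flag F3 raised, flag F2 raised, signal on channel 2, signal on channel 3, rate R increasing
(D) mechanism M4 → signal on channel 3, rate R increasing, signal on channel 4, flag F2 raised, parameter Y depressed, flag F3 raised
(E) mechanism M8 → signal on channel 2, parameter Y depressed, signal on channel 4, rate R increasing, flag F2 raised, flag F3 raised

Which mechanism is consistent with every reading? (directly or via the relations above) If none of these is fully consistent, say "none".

Per-candidate check:
(A) mechanism M3 — flag F2 raised ✗; signal on channel 4 ✗; signal on channel 1 ✓; flag F3 raised ✗; rate R increasing ✓; parameter Y depressed ✓; signal on channel 3 ✗
(B) process P2 — flag F2 raised ✓; signal on channel 4 ✓; signal on channel 1 ✓; flag F3 raised ✓; rate R increasing ✓ (through parameter Y depressed → rate R increasing); parameter Y depressed ✓; signal on channel 3 ✓
(C) process P3 — does not account for signal on channel 4, signal on channel 1
(D) mechanism M4 — flag F2 raised ✓; signal on channel 4 ✓; signal on channel 1 ✗; flag F3 raised ✓; rate R increasing ✓; parameter Y depressed ✓; signal on channel 3 ✓
(E) mechanism M8 — does not account for signal on channel 1, signal on channel 3
Only (B) is consistent with every observation.

B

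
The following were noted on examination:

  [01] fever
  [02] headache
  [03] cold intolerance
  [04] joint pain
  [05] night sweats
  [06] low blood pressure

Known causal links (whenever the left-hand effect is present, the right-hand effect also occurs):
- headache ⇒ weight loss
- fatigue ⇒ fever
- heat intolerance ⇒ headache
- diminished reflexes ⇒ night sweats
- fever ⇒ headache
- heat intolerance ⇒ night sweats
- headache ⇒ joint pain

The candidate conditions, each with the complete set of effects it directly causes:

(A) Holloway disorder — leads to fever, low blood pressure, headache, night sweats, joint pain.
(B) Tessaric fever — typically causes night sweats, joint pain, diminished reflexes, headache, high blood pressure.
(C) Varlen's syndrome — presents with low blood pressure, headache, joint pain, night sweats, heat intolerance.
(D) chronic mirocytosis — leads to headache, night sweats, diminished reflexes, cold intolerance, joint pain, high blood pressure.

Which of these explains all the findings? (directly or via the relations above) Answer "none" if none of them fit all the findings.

Testing each hypothesis:
(A) Holloway disorder — fever +; headache +; cold intolerance -; joint pain +; night sweats +; low blood pressure +
(B) Tessaric fever — fever -; headache +; cold intolerance -; joint pain +; night sweats +; low blood pressure -
(C) Varlen's syndrome — fever -; headache +; cold intolerance -; joint pain +; night sweats +; low blood pressure +
(D) chronic mirocytosis — fails on fever, low blood pressure (predicts high blood pressure, not low blood pressure)
Every candidate fails on at least one observation.

none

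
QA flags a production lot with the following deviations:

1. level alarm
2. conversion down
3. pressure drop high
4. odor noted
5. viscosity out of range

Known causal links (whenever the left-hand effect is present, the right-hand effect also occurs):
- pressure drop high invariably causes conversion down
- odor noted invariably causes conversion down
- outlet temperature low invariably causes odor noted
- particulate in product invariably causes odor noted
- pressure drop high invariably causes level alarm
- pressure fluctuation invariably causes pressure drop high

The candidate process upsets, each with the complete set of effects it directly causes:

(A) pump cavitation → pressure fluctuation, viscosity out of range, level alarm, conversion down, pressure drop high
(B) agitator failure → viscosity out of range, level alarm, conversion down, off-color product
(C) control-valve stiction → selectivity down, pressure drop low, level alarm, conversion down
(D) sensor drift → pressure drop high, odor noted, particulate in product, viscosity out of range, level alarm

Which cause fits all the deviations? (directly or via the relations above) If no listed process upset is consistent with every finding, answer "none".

For each candidate, compare predicted effects to what was observed:
(A) pump cavitation — level alarm +; conversion down +; pressure drop high +; odor noted -; viscosity out of range +
(B) agitator failure — level alarm +; conversion down +; pressure drop high -; odor noted -; viscosity out of range +
(C) control-valve stiction — fails on pressure drop high, odor noted, viscosity out of range (predicts pressure drop low, not pressure drop high)
(D) sensor drift — accounts for every observation (conversion down through odor noted → conversion down)
(D) is the only candidate with no mismatches.

D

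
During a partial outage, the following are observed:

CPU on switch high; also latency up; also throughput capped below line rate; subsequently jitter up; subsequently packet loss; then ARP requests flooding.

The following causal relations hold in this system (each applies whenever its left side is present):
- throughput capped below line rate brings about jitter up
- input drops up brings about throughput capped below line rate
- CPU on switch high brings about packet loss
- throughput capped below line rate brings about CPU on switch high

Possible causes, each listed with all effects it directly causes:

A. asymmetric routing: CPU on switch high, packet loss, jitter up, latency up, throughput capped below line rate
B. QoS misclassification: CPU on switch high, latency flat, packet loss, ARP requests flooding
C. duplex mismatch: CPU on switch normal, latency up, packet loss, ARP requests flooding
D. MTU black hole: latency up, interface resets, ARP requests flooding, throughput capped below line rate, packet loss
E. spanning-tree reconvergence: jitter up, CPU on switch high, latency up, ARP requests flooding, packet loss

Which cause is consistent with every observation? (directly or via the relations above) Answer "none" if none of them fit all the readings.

Checking each candidate against the observations:
(A) asymmetric routing — does not account for ARP requests flooding
(B) QoS misclassification — CPU on switch high +; latency up -; throughput capped below line rate -; jitter up -; packet loss +; ARP requests flooding +
(C) duplex mismatch — CPU on switch high -; latency up +; throughput capped below line rate -; jitter up -; packet loss +; ARP requests flooding +
(D) MTU black hole — accounts for every observation (CPU on switch high via throughput capped below line rate → CPU on switch high)
(E) spanning-tree reconvergence — does not account for throughput capped below line rate
(D) is the only candidate with no mismatches.

D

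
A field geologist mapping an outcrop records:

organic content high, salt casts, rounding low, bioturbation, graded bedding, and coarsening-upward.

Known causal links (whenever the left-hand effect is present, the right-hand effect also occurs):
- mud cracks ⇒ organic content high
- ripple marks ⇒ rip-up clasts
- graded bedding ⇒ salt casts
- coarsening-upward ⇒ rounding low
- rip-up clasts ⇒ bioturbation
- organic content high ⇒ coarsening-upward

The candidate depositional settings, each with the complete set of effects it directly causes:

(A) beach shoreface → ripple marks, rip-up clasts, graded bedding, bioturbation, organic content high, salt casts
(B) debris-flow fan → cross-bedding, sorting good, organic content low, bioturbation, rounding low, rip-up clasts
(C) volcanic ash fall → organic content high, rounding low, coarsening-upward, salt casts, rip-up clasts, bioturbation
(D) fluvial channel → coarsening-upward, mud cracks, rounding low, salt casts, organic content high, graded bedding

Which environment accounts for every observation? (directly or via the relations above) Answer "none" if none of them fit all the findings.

Testing each hypothesis:
(A) beach shoreface — accounts for every observation (rounding low via organic content high → coarsening-upward → rounding low)
(B) debris-flow fan — fails on organic content high, salt casts, graded bedding, coarsening-upward (predicts organic content low, not organic content high)
(C) volcanic ash fall — does not account for graded bedding
(D) fluvial channel — organic content high ✓; salt casts ✓; rounding low ✓; bioturbation ✗; graded bedding ✓; coarsening-upward ✓
Only (A) is consistent with every observation.

A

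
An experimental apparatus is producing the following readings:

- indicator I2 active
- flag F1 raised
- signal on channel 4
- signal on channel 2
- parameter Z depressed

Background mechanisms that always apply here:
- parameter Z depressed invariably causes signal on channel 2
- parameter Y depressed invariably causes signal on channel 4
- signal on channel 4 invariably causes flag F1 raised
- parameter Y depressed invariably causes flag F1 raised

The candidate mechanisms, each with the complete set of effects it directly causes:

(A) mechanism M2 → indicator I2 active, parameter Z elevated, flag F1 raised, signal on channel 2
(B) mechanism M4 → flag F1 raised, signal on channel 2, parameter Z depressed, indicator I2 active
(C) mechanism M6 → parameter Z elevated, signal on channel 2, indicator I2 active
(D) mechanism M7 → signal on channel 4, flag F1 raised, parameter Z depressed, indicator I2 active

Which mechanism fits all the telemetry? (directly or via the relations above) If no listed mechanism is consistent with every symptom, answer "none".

For each candidate, compare predicted effects to what was observed:
(A) mechanism M2 — indicator I2 active ✓; flag F1 raised ✓; signal on channel 4 ✗; signal on channel 2 ✓; parameter Z depressed ✗
(B) mechanism M4 — indicator I2 active ✓; flag F1 raised ✓; signal on channel 4 ✗; signal on channel 2 ✓; parameter Z depressed ✓
(C) mechanism M6 — indicator I2 active ✓; flag F1 raised ✗; signal on channel 4 ✗; signal on channel 2 ✓; parameter Z depressed ✗
(D) mechanism M7 — accounts for every observation (signal on channel 2 through parameter Z depressed → signal on channel 2)
Only (D) is consistent with every observation.

D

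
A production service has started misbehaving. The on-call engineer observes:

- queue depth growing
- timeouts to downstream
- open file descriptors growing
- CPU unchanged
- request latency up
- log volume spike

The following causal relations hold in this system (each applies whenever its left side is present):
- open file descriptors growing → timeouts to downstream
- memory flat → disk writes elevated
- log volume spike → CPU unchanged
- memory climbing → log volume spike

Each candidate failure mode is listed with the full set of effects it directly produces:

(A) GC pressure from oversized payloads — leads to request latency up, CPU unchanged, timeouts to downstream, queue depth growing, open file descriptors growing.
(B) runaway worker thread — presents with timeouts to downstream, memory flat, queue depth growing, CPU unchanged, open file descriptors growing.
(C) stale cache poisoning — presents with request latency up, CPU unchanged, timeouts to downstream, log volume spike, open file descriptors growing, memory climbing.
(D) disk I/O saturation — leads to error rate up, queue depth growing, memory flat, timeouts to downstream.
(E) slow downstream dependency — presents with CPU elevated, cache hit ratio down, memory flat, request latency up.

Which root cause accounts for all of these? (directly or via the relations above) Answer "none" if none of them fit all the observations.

none

For each candidate, compare predicted effects to what was observed:
(A) GC pressure from oversized payloads — queue depth growing +; timeouts to downstream +; open file descriptors growing +; CPU unchanged +; request latency up +; log volume spike -
(B) runaway worker thread — does not account for request latency up, log volume spike
(C) stale cache poisoning — does not account for queue depth growing
(D) disk I/O saturation — queue depth growing +; timeouts to downstream +; open file descriptors growing -; CPU unchanged -; request latency up -; log volume spike -
(E) slow downstream dependency — fails on queue depth growing, timeouts to downstream, open file descriptors growing, CPU unchanged, log volume spike (predicts CPU elevated, not CPU unchanged)
Every candidate fails on at least one observation.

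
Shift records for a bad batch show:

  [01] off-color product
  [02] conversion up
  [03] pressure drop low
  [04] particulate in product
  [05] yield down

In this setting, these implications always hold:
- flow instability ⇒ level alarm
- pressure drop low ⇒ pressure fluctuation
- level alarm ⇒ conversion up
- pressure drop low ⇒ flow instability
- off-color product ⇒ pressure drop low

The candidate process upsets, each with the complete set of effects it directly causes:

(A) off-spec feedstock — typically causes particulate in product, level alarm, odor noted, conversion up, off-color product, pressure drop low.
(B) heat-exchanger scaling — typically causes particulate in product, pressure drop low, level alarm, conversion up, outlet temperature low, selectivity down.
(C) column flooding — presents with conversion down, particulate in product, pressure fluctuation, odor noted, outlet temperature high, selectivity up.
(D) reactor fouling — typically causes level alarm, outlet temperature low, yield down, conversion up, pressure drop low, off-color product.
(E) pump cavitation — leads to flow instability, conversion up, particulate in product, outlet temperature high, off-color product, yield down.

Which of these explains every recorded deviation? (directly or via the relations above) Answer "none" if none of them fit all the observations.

Per-candidate check:
(A) off-spec feedstock — does not account for yield down
(B) heat-exchanger scaling — off-color product NO; conversion up yes; pressure drop low yes; particulate in product yes; yield down NO
(C) column flooding — off-color product NO; conversion up NO; pressure drop low NO; particulate in product yes; yield down NO
(D) reactor fouling — off-color product yes; conversion up yes; pressure drop low yes; particulate in product NO; yield down yes
(E) pump cavitation — off-color product yes; conversion up yes; pressure drop low yes (via off-color product → pressure drop low); particulate in product yes; yield down yes
Only (E) is consistent with every observation.

E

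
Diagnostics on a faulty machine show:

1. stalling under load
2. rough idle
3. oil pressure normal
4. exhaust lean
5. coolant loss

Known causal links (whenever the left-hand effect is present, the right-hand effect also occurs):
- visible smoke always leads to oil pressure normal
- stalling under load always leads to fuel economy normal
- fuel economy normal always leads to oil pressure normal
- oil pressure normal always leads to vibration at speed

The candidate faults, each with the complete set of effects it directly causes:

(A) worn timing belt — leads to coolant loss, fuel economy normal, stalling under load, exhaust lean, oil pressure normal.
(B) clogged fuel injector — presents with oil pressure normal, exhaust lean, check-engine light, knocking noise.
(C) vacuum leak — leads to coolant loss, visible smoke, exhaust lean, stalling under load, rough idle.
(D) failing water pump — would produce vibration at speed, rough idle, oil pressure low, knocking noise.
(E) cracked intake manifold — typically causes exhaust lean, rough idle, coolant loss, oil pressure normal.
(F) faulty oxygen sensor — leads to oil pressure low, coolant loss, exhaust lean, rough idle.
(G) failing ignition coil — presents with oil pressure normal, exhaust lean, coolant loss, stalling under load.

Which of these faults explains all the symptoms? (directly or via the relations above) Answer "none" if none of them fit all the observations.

C

For each candidate, compare predicted effects to what was observed:
(A) worn timing belt — stalling under load +; rough idle -; oil pressure normal +; exhaust lean +; coolant loss +
(B) clogged fuel injector — stalling under load -; rough idle -; oil pressure normal +; exhaust lean +; coolant loss -
(C) vacuum leak — stalling under load +; rough idle +; oil pressure normal + (by visible smoke → oil pressure normal); exhaust lean +; coolant loss +
(D) failing water pump — stalling under load -; rough idle +; oil pressure normal -; exhaust lean -; coolant loss -
(E) cracked intake manifold — stalling under load -; rough idle +; oil pressure normal +; exhaust lean +; coolant loss +
(F) faulty oxygen sensor — fails on stalling under load, oil pressure normal (predicts oil pressure low, not oil pressure normal)
(G) failing ignition coil — does not account for rough idle
(C) is the only candidate with no mismatches.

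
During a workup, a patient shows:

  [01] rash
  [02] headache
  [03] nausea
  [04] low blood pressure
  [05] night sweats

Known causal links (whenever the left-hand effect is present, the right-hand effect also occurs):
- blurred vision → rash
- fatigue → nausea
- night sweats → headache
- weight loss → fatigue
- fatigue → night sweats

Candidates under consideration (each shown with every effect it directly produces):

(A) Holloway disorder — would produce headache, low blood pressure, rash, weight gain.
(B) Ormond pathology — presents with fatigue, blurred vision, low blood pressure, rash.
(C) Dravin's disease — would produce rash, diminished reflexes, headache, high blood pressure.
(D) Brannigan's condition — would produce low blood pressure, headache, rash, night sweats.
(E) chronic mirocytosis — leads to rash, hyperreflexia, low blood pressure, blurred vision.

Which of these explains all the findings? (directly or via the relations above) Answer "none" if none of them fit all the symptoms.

B

For each candidate, compare predicted effects to what was observed:
(A) Holloway disorder — rash +; headache +; nausea -; low blood pressure +; night sweats -
(B) Ormond pathology — accounts for every observation (headache via fatigue → night sweats → headache)
(C) Dravin's disease — rash +; headache +; nausea -; low blood pressure -; night sweats -
(D) Brannigan's condition — does not account for nausea
(E) chronic mirocytosis — rash +; headache -; nausea -; low blood pressure +; night sweats -
Only (B) is consistent with every observation.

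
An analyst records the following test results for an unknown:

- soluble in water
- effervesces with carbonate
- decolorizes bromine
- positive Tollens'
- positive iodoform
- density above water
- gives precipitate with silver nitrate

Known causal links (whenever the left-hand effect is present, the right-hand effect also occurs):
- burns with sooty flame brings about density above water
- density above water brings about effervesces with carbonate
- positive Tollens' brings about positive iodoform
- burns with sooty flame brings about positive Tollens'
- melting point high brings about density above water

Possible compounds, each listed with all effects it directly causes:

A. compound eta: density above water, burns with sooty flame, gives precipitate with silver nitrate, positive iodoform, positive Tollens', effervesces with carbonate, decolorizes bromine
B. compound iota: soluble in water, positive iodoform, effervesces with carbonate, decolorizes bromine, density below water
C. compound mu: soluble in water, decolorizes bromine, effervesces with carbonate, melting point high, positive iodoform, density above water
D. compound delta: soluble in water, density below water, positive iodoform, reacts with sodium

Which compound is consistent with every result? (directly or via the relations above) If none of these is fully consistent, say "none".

none

Testing each hypothesis:
(A) compound eta — does not account for soluble in water
(B) compound iota — soluble in water match; effervesces with carbonate match; decolorizes bromine match; positive Tollens' miss; positive iodoform match; density above water miss; gives precipitate with silver nitrate miss
(C) compound mu — soluble in water match; effervesces with carbonate match; decolorizes bromine match; positive Tollens' miss; positive iodoform match; density above water match; gives precipitate with silver nitrate miss
(D) compound delta — soluble in water match; effervesces with carbonate miss; decolorizes bromine miss; positive Tollens' miss; positive iodoform match; density above water miss; gives precipitate with silver nitrate miss
None of the listed candidates fits everything.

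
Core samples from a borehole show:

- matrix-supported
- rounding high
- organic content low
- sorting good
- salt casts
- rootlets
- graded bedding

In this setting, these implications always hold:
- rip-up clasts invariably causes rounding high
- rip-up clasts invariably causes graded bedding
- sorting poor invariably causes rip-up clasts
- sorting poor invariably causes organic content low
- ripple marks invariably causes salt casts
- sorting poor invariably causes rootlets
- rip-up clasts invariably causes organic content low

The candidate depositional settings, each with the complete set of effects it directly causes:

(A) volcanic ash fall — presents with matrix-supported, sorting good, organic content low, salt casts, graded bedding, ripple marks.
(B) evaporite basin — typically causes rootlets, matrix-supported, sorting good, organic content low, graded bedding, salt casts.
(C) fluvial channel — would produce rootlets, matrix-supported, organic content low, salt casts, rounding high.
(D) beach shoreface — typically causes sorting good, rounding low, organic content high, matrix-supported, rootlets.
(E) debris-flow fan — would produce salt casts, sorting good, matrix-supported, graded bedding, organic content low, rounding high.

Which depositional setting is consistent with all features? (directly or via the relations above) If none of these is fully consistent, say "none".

For each candidate, compare predicted effects to what was observed:
(A) volcanic ash fall — does not account for rounding high, rootlets
(B) evaporite basin — does not account for rounding high
(C) fluvial channel — does not account for sorting good, graded bedding
(D) beach shoreface — fails on rounding high, organic content low, salt casts, graded bedding (predicts rounding low, not rounding high; predicts organic content high, not organic content low)
(E) debris-flow fan — matrix-supported yes; rounding high yes; organic content low yes; sorting good yes; salt casts yes; rootlets NO; graded bedding yes
None of the listed candidates fits everything.

none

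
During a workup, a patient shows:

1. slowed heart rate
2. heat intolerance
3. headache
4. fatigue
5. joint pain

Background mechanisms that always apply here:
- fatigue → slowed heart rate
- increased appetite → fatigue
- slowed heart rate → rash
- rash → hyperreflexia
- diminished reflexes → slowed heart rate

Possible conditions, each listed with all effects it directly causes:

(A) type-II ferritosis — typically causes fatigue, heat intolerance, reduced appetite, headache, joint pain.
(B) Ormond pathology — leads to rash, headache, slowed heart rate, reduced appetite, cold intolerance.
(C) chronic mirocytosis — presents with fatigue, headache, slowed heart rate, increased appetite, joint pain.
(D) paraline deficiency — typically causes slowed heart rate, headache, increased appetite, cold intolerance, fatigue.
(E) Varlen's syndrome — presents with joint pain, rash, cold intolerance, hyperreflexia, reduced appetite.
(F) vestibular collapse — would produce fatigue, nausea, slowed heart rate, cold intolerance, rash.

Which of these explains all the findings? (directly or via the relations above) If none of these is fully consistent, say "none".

Per-candidate check:
(A) type-II ferritosis — accounts for every observation (slowed heart rate via fatigue → slowed heart rate)
(B) Ormond pathology — fails on heat intolerance, fatigue, joint pain (predicts cold intolerance, not heat intolerance)
(C) chronic mirocytosis — slowed heart rate ✓; heat intolerance ✗; headache ✓; fatigue ✓; joint pain ✓
(D) paraline deficiency — slowed heart rate ✓; heat intolerance ✗; headache ✓; fatigue ✓; joint pain ✗
(E) Varlen's syndrome — fails on slowed heart rate, heat intolerance, headache, fatigue (predicts cold intolerance, not heat intolerance)
(F) vestibular collapse — slowed heart rate ✓; heat intolerance ✗; headache ✗; fatigue ✓; joint pain ✗
(A) alone accounts for all the evidence.

A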